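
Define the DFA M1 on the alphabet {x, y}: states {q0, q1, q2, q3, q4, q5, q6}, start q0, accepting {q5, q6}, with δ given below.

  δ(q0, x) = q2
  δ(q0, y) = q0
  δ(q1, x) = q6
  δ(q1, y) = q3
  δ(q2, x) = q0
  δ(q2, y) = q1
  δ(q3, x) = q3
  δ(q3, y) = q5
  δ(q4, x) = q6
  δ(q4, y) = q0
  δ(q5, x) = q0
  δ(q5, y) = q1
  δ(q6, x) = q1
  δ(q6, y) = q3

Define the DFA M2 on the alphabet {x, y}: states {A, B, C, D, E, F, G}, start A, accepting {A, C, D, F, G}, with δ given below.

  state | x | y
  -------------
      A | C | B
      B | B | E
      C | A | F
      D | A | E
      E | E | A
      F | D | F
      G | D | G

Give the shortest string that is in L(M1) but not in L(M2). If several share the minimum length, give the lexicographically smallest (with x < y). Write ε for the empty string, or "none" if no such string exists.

yxyx

The string yxyx is accepted by M1 but not by M2.
No shorter string lies in the difference, and yxyx is the lexicographically first length-4 string in L(M1) \ L(M2).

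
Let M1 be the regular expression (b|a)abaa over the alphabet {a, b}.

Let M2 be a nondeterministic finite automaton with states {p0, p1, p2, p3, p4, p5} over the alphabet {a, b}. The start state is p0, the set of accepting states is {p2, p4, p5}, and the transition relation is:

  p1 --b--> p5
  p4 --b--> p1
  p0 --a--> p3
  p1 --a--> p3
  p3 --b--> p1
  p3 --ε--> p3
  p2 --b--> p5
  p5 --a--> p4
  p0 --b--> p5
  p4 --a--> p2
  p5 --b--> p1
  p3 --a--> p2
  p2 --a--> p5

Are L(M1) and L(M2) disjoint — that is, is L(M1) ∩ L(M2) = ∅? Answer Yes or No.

The string aabaa is accepted by both M1 and M2.
Hence L(M1) ∩ L(M2) ≠ ∅.

No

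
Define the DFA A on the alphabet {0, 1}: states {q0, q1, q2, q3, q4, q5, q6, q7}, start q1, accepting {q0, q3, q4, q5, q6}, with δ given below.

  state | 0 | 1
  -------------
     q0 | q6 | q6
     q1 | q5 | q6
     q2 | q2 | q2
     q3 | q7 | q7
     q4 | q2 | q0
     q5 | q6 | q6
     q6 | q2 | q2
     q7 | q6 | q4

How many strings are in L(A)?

4

The useful subgraph on states {q1, q5, q6} is acyclic, so L(A) is finite; the longest accepting path visits 3 useful states, giving maximum string length 2.
Counting accepting paths from q1 by length: 2 of length 1, 2 of length 2. Total 4.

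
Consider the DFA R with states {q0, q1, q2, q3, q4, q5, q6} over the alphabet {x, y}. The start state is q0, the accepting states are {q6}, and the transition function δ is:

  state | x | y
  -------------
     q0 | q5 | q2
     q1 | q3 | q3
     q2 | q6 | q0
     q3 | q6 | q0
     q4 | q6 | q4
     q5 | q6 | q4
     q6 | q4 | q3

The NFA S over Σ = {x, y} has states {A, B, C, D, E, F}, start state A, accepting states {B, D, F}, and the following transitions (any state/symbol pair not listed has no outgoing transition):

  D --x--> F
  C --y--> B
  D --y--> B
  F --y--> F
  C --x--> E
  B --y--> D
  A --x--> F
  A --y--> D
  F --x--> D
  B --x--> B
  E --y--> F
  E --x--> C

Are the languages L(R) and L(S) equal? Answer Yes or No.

The string x is accepted by S but rejected by R.
So L(R) ≠ L(S).

No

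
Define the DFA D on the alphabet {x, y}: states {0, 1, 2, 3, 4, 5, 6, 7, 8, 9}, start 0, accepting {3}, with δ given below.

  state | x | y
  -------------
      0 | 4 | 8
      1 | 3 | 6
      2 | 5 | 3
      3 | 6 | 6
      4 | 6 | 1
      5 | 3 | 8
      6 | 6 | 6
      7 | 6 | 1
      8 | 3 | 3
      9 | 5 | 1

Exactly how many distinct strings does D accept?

3

The useful subgraph on states {0, 1, 3, 4, 8} is acyclic, so L(D) is finite; the longest accepting path visits 4 useful states, giving maximum string length 3.
Counting accepting paths from 0 by length: 2 of length 2, 1 of length 3. Total 3.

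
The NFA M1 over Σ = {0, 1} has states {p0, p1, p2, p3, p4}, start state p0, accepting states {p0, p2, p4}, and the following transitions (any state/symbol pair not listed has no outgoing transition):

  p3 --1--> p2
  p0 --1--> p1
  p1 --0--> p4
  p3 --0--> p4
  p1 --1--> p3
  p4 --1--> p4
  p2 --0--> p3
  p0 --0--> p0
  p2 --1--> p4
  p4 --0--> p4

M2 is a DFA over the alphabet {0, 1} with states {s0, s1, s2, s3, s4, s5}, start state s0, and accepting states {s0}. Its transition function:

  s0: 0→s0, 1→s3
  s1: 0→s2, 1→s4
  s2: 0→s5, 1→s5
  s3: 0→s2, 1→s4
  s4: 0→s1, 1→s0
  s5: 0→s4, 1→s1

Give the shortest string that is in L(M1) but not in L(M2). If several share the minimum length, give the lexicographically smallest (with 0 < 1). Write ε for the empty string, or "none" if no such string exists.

The string 10 is accepted by M1 but not by M2.
No shorter string lies in the difference, and 10 is the lexicographically first length-2 string in L(M1) \ L(M2).

10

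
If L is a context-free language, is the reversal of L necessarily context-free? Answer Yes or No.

Reversing the right-hand side of every production of a context-free grammar for L gives a context-free grammar for Lᴿ (induction on derivation length).
So the context-free languages are closed under reversal.

Yes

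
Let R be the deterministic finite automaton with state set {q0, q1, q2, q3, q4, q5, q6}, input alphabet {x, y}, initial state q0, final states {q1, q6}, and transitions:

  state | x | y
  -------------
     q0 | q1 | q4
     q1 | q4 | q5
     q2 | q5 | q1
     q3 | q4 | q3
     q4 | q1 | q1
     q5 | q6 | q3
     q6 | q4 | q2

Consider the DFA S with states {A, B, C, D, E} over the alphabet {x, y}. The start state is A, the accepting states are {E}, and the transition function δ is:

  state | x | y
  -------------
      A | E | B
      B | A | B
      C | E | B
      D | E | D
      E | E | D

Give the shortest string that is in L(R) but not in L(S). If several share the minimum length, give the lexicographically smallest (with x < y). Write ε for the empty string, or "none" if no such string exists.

The string yx is accepted by R but not by S.
No shorter string lies in the difference, and yx is the lexicographically first length-2 string in L(R) \ L(S).

yx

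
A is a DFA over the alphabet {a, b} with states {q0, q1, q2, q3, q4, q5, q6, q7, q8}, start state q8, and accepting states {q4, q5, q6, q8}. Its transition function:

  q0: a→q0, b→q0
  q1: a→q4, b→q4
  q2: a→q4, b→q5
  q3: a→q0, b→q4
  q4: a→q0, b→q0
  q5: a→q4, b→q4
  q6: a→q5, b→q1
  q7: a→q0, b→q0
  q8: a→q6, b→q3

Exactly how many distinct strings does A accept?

8

The useful subgraph on states {q1, q3, q4, q5, q6, q8} is acyclic, so L(A) is finite; the longest accepting path visits 4 useful states, giving maximum string length 3.
Counting accepting paths from q8 by length: 1 of length 0, 1 of length 1, 2 of length 2, 4 of length 3. Total 8.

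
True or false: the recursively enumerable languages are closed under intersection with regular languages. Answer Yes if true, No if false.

First check the input against a DFA for the regular language; if it passes, run the recogniser for L and accept when it does.
So the recursively enumerable languages are closed under intersection with a regular language.

Yes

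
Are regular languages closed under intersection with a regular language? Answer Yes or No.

Yes

This is a special case of closure under intersection: the product of the two DFAs, accepting on F₁ × F₂, recognises the intersection.
So the regular languages are closed under intersection with a regular language.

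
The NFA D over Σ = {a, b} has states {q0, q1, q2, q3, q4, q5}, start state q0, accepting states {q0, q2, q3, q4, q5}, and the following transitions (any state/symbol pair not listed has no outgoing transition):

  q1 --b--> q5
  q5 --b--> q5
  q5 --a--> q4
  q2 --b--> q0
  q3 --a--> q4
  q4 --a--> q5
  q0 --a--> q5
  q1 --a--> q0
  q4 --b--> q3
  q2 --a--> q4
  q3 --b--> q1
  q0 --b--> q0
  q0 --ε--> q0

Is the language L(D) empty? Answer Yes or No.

No

The empty string ε is accepted: the run q0 ends in the accepting state q0.
Since at least one string is accepted, L(D) is not empty.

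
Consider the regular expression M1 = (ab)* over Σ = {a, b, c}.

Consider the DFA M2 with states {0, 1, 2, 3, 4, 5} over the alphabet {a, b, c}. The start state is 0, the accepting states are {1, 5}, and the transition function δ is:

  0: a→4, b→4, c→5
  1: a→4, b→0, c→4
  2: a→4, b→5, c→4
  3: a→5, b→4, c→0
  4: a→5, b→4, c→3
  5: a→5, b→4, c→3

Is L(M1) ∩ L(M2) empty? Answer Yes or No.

Converting the expression M1 to a DFA (subset construction, then merging equivalent states) gives the minimal DFA with states {r0, r1, r2}, start state r0, accepting states {r0} and transitions r0: a→r1, b→r2, c→r2; r1: a→r2, b→r0, c→r2; r2: a→r2, b→r2, c→r2.
Exploring the product automaton M1 × M2 from the start pair (r0, 0), following both machines on each input symbol, reaches 8 state pairs: (r0, 0), (r1, 4), (r2, 4), (r2, 5), (r0, 4), (r2, 3), (r1, 5), (r2, 0).
M1 accepts in {r0} and M2 accepts in {1, 5}; no reachable pair has both components accepting, so no string drives both machines to acceptance simultaneously and L(M1) ∩ L(M2) = ∅.
So no string is accepted by both, and the intersection is empty.

Yes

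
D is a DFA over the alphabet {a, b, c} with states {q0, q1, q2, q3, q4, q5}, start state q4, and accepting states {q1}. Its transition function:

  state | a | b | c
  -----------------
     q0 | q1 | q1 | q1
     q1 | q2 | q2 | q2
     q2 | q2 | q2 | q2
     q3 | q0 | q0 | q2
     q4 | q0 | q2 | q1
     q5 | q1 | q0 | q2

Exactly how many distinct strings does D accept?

The useful subgraph on states {q0, q1, q4} is acyclic, so L(D) is finite; the longest accepting path visits 3 useful states, giving maximum string length 2.
Counting accepting paths from q4 by length: 1 of length 1, 3 of length 2. Total 4.

4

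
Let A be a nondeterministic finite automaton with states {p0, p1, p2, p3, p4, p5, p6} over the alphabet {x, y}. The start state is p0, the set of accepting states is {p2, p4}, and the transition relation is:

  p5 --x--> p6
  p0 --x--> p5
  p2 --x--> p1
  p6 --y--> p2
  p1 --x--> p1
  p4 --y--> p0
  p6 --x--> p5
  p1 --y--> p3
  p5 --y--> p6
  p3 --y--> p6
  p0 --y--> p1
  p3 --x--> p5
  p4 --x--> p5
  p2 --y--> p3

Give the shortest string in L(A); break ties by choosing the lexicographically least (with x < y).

A breadth-first search from p0 reaches an accepting state first via the path p0 → p5 → p6 → p2 on input xxy.
No string of length < 3 is accepted (BFS exhausts all shorter strings without reaching an accepting state), and xxy is the lexicographically least accepting string of length 3.

xxy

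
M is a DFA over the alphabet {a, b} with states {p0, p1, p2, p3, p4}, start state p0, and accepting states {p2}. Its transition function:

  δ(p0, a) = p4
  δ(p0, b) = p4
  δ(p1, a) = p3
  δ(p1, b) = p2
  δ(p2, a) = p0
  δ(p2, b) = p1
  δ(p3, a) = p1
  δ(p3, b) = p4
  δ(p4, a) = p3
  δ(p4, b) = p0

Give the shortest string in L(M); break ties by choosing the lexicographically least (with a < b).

aaab

A breadth-first search from p0 reaches an accepting state first via the path p0 → p4 → p3 → p1 → p2 on input aaab.
No string of length < 4 is accepted (BFS exhausts all shorter strings without reaching an accepting state), and aaab is the lexicographically least accepting string of length 4.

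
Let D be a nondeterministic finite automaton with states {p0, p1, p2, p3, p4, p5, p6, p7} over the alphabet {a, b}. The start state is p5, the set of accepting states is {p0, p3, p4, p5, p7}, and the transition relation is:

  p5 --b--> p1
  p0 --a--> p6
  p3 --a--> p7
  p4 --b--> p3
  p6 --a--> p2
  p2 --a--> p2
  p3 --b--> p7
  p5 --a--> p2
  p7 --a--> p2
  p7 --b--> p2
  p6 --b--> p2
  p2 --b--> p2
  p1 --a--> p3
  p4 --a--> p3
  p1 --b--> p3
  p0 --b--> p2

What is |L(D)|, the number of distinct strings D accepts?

The useful subgraph on states {p1, p3, p5, p7} is acyclic, so L(D) is finite; the longest accepting path visits 4 useful states, giving maximum string length 3.
Counting accepting paths from p5 by length: 1 of length 0, 2 of length 2, 4 of length 3. Total 7.

7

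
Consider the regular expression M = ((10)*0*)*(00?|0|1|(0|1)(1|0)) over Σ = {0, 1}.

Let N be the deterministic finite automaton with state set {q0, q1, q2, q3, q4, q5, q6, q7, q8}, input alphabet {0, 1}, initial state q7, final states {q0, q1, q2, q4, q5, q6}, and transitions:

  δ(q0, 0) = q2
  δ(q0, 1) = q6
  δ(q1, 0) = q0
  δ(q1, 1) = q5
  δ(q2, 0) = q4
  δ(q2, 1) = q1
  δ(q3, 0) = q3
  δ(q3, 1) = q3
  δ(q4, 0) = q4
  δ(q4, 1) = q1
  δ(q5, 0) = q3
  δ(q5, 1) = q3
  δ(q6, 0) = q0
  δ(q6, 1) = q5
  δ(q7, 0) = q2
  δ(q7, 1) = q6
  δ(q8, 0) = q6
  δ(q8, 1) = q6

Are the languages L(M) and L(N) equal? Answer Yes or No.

Converting the expression M to a DFA (subset construction, then merging equivalent states) gives the minimal DFA with states {m0, m1, m2, m3, m4}, start state m0, accepting states {m1, m2, m3} and transitions m0: 0→m1, 1→m2; m1: 0→m1, 1→m2; m2: 0→m1, 1→m3; m3: 0→m4, 1→m4; m4: 0→m4, 1→m4.
Exploring the product automaton M × N from the start pair (m0, q7), following both machines on each input symbol, reaches 8 state pairs: (m0, q7), (m1, q2), (m2, q6), (m1, q4), (m2, q1), (m1, q0), (m3, q5), (m4, q3).
M accepts in {m1, m2, m3} and N accepts in {q0, q1, q2, q4, q5, q6}. In every reachable pair the two components are either both accepting — (m1, q2), (m2, q6), (m1, q4), (m2, q1), (m1, q0), (m3, q5) — or both non-accepting, so no string is accepted by exactly one of the machines: L(M) \ L(N) and L(N) \ L(M) are both empty.
Hence every string is accepted by M iff it is accepted by N, and the two languages coincide.

Yes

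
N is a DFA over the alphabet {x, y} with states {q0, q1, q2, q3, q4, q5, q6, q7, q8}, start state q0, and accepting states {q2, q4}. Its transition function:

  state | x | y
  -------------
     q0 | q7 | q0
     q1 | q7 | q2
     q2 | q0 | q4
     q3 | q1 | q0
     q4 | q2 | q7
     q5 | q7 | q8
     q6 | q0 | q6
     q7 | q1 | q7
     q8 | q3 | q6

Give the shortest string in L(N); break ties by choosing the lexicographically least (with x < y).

A breadth-first search from q0 reaches an accepting state first via the path q0 → q7 → q1 → q2 on input xxy.
No string of length < 3 is accepted (BFS exhausts all shorter strings without reaching an accepting state), and xxy is the lexicographically least accepting string of length 3.

xxy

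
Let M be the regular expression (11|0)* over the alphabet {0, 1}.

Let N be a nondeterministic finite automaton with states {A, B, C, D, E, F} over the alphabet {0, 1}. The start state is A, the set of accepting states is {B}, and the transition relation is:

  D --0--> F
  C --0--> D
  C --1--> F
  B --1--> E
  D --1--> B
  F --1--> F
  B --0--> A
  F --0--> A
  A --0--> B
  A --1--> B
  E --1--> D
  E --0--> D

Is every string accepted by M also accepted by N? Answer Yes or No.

The empty string ε is in L(M) but not in L(N).
So L(M) ⊄ L(N).

No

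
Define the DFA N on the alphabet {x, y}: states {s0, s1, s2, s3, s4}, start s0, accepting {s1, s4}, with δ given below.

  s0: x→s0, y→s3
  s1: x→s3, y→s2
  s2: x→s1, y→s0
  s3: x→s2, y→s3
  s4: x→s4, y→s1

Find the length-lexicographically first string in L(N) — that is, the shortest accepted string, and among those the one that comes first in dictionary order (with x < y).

A breadth-first search from s0 reaches an accepting state first via the path s0 → s3 → s2 → s1 on input yxx.
No string of length < 3 is accepted (BFS exhausts all shorter strings without reaching an accepting state), and yxx is the lexicographically least accepting string of length 3.

yxx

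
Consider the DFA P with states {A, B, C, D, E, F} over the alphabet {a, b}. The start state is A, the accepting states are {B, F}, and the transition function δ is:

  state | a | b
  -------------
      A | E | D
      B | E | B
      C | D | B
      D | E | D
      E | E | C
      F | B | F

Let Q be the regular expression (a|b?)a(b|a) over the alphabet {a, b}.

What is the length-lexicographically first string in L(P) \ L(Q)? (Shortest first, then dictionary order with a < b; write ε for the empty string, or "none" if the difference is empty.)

The string abb is accepted by P but not by Q.
No shorter string lies in the difference, and abb is the lexicographically first length-3 string in L(P) \ L(Q).

abb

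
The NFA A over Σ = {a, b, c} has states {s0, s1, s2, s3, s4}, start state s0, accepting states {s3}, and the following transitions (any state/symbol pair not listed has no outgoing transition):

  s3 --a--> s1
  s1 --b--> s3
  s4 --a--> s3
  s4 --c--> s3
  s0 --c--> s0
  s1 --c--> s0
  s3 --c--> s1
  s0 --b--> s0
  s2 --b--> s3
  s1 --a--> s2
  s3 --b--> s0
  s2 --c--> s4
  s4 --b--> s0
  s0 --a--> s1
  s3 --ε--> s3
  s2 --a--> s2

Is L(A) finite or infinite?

State s0 is reachable from the start and can reach an accepting state, and it lies on the cycle s0 → s0.
Traversing that cycle any number of times yields accepted strings of unbounded length, so the language is infinite.

infinite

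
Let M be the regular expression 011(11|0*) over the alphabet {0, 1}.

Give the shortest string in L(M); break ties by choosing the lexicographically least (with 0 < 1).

011

By inspection of the expression, no string of length less than 3 matches, and 011 is the lexicographically first match of length 3.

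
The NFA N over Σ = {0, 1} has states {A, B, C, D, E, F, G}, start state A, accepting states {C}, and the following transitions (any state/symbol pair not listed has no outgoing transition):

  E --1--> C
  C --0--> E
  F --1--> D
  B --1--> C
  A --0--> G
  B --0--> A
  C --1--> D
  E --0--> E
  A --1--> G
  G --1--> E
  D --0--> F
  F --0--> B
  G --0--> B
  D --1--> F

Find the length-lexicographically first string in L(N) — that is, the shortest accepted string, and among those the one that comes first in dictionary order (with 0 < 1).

A breadth-first search from A reaches an accepting state first via the path A → G → B → C on input 001.
No string of length < 3 is accepted (BFS exhausts all shorter strings without reaching an accepting state), and 001 is the lexicographically least accepting string of length 3.

001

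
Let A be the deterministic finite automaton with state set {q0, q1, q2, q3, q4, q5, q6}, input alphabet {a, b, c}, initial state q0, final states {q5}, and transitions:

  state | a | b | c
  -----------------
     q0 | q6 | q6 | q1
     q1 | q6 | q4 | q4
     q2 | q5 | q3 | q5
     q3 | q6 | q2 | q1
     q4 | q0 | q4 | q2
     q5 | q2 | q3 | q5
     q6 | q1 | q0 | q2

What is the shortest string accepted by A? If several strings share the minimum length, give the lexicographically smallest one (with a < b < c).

A breadth-first search from q0 reaches an accepting state first via the path q0 → q6 → q2 → q5 on input aca.
No string of length < 3 is accepted (BFS exhausts all shorter strings without reaching an accepting state), and aca is the lexicographically least accepting string of length 3.

aca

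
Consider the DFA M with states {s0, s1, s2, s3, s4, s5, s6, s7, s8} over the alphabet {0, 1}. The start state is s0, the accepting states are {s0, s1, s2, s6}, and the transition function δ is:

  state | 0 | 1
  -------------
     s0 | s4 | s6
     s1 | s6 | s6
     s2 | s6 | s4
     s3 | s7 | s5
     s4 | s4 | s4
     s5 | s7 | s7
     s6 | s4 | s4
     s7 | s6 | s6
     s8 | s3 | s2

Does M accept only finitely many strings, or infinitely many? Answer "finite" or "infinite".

The useful states (reachable from s0 and able to reach an accepting state) are {s0, s6}.
Restricted to these states the transition graph has no cycle, so every accepting path has bounded length and L is finite.

finite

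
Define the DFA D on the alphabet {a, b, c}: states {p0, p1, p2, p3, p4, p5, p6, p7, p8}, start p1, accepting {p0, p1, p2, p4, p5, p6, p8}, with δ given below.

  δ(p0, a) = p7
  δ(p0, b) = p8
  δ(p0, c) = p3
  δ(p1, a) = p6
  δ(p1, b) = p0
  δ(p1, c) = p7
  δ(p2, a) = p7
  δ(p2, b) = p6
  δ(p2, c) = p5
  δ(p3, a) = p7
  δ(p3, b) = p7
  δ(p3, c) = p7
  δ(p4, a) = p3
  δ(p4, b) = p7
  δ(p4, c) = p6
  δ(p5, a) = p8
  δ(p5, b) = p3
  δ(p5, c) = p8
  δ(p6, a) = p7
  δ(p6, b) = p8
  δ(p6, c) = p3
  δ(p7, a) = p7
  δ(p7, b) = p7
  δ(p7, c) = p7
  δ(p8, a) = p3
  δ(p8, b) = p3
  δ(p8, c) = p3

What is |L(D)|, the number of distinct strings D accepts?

The useful subgraph on states {p0, p1, p6, p8} is acyclic, so L(D) is finite; the longest accepting path visits 3 useful states, giving maximum string length 2.
Counting accepting paths from p1 by length: 1 of length 0, 2 of length 1, 2 of length 2. Total 5.

5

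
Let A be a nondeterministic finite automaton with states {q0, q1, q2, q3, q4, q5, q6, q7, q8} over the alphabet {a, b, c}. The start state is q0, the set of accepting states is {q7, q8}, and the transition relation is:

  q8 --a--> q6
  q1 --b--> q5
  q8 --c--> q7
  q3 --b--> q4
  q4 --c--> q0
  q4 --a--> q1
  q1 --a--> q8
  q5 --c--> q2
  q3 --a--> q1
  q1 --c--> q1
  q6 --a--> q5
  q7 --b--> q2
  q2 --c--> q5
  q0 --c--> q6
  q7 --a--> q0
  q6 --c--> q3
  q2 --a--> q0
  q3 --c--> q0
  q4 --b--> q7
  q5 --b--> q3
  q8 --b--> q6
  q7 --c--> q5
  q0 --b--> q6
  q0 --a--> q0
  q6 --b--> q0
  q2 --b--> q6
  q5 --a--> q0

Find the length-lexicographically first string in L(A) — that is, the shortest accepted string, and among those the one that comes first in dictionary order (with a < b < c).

bcaa

A breadth-first search from q0 reaches an accepting state first via the path q0 → q6 → q3 → q1 → q8 on input bcaa.
No string of length < 4 is accepted (BFS exhausts all shorter strings without reaching an accepting state), and bcaa is the lexicographically least accepting string of length 4.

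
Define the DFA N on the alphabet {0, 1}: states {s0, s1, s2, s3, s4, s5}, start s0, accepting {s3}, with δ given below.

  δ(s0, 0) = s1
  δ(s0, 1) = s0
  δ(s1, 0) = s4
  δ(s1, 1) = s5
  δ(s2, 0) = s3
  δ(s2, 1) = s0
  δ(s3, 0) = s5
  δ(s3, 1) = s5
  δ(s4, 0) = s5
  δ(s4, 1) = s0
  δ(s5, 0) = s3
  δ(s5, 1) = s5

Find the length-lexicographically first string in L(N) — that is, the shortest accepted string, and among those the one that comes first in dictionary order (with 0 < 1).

A breadth-first search from s0 reaches an accepting state first via the path s0 → s1 → s5 → s3 on input 010.
No string of length < 3 is accepted (BFS exhausts all shorter strings without reaching an accepting state), and 010 is the lexicographically least accepting string of length 3.

010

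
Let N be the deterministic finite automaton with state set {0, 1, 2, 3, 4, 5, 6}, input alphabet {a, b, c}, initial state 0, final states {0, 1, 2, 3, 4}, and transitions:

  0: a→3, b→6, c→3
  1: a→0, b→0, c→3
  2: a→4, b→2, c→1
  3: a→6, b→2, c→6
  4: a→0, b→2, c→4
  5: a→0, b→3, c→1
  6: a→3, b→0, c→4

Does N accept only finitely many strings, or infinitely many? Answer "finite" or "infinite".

State 0 is reachable from the start and can reach an accepting state, and it lies on the cycle 0 → 3 → 2 → 1 → 0.
Traversing that cycle any number of times yields accepted strings of unbounded length, so the language is infinite.

infinite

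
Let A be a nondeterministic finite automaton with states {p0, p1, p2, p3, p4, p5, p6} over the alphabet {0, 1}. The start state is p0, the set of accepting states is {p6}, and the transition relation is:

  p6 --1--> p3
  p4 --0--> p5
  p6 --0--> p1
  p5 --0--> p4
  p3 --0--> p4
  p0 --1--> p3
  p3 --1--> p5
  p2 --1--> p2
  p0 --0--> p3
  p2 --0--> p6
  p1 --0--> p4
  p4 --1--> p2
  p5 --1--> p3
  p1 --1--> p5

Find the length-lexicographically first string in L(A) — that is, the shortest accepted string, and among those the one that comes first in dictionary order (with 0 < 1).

0010

A breadth-first search from p0 reaches an accepting state first via the path p0 → p3 → p4 → p2 → p6 on input 0010.
No string of length < 4 is accepted (BFS exhausts all shorter strings without reaching an accepting state), and 0010 is the lexicographically least accepting string of length 4.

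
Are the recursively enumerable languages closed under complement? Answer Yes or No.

If both L and its complement were r.e., running the two recognisers in parallel would decide L, so L would be recursive; but there are r.e. languages that are not recursive (e.g. the halting problem), and their complements are therefore not r.e.

No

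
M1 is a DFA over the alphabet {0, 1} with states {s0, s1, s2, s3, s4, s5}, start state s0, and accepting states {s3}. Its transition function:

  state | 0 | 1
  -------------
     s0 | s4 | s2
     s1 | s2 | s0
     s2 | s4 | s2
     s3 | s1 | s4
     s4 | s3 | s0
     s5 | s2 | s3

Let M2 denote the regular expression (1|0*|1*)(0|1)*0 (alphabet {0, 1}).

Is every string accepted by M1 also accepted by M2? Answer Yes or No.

Converting the expression M2 to a DFA (subset construction, then merging equivalent states) gives the minimal DFA with states {r0, r1}, start state r0, accepting states {r1} and transitions r0: 0→r1, 1→r0; r1: 0→r1, 1→r0.
Exploring the product automaton M1 × M2 from the start pair (s0, r0), following both machines on each input symbol, reaches 7 state pairs: (s0, r0), (s4, r1), (s2, r0), (s3, r1), (s1, r1), (s4, r0), (s2, r1).
M1 accepts in {s3} and M2 accepts in {r1}. The reachable pairs whose M1-component is accepting are (s3, r1); in each of them the M2-component is accepting too, so the product for L(M1) \ L(M2) (M1-component accepting, M2-component rejecting) has no reachable accepting pair and the difference is empty.
Hence every string in L(M1) is also in L(M2).

Yes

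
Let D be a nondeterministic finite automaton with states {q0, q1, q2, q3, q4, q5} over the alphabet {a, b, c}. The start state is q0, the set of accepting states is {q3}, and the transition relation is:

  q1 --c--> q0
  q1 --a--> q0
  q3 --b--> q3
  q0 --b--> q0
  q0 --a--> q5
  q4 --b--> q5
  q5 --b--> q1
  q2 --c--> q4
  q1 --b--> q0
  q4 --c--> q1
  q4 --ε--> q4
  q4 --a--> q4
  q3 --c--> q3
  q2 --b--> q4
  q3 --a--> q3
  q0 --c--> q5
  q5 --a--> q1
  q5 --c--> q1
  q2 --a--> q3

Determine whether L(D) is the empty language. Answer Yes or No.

Yes

The states reachable from the start state are {q0, q1, q5}.
None of the accepting states {q3} is reachable, so no string is accepted and L(D) = ∅.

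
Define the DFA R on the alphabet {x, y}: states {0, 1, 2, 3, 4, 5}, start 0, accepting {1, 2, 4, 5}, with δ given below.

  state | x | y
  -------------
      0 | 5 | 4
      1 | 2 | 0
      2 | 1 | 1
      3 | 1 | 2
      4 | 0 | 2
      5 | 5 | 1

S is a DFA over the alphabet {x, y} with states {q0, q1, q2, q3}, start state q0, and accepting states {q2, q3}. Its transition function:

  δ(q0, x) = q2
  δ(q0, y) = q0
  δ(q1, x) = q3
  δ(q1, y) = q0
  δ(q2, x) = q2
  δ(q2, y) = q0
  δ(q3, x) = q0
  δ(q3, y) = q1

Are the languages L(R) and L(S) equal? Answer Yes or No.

No

The string y is accepted by R but rejected by S.
So L(R) ≠ L(S).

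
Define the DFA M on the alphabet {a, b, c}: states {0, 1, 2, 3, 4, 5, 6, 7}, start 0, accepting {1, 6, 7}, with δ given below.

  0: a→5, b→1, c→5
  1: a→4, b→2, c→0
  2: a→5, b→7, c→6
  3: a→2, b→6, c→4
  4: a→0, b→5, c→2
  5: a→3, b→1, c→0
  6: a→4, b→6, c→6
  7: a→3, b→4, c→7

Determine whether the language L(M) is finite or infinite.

State 0 is reachable from the start and can reach an accepting state, and it lies on the cycle 0 → 1 → 0.
Traversing that cycle any number of times yields accepted strings of unbounded length, so the language is infinite.

infinite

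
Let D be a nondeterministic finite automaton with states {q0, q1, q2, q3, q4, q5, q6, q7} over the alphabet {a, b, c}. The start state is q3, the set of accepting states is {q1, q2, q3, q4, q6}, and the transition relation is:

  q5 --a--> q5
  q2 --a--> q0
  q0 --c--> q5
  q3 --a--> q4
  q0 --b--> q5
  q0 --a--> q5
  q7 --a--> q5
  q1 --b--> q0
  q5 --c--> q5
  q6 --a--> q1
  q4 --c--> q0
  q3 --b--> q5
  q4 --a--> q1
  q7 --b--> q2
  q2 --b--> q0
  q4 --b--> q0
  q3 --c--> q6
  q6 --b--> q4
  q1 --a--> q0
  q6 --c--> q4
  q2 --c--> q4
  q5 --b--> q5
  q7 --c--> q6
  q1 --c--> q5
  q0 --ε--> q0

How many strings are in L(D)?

9

The useful subgraph on states {q1, q3, q4, q6} is acyclic, so L(D) is finite; the longest accepting path visits 4 useful states, giving maximum string length 3.
Counting accepting paths from q3 by length: 1 of length 0, 2 of length 1, 4 of length 2, 2 of length 3. Total 9.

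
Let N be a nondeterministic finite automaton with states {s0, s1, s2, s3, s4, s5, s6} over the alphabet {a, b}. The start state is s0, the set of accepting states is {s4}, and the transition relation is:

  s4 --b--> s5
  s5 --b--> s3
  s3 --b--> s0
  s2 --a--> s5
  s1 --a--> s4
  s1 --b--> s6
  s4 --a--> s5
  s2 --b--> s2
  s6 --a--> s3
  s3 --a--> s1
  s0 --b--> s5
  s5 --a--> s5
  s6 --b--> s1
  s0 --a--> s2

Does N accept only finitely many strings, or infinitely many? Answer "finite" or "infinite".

State s2 is reachable from the start and can reach an accepting state, and it lies on the cycle s2 → s2.
Traversing that cycle any number of times yields accepted strings of unbounded length, so the language is infinite.

infinite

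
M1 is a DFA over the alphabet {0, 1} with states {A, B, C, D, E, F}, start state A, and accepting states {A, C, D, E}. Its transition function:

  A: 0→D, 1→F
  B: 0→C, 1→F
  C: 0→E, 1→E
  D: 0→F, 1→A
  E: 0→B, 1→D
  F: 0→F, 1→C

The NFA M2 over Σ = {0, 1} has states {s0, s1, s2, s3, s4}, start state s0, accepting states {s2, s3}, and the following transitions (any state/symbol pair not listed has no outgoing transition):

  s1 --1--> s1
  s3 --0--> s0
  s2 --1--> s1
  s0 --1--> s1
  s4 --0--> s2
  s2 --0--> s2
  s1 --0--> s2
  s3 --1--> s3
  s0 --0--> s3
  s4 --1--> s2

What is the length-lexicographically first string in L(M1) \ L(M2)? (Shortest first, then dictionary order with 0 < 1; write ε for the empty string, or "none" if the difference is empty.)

ε

The empty string ε is accepted by M1 but not by M2.
Since ε is the unique shortest string, it is the required witness.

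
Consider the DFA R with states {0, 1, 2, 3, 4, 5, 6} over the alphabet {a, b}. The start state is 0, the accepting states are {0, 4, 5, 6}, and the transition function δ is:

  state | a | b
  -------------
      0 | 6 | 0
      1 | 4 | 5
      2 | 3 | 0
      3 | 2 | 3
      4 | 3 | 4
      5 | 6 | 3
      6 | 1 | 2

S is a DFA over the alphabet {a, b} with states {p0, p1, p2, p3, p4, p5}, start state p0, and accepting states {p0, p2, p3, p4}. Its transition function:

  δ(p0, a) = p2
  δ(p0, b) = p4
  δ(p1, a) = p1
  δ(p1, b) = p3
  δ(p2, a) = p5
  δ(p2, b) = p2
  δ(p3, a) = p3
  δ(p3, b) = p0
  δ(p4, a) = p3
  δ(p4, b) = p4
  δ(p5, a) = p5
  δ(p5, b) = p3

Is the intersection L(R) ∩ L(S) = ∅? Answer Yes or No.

No

The empty string ε is accepted by both R and S.
Hence L(R) ∩ L(S) ≠ ∅.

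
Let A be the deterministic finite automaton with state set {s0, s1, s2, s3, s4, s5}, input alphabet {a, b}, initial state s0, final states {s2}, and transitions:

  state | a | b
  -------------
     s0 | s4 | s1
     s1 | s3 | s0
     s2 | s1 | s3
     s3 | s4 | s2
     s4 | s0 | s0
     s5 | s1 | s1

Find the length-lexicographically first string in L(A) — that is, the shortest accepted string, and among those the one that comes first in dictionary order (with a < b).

bab

A breadth-first search from s0 reaches an accepting state first via the path s0 → s1 → s3 → s2 on input bab.
No string of length < 3 is accepted (BFS exhausts all shorter strings without reaching an accepting state), and bab is the lexicographically least accepting string of length 3.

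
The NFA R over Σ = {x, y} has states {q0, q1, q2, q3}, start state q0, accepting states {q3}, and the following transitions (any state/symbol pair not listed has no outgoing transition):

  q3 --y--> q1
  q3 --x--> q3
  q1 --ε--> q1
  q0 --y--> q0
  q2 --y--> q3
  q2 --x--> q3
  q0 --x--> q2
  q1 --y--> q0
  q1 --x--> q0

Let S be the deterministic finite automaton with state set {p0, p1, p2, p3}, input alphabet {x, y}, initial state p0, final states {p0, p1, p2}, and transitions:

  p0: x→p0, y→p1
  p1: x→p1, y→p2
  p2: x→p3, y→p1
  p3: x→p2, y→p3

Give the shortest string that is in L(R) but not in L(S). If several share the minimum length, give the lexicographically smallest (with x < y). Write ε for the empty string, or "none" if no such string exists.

The string yxyx is accepted by R but not by S.
No shorter string lies in the difference, and yxyx is the lexicographically first length-4 string in L(R) \ L(S).

yxyx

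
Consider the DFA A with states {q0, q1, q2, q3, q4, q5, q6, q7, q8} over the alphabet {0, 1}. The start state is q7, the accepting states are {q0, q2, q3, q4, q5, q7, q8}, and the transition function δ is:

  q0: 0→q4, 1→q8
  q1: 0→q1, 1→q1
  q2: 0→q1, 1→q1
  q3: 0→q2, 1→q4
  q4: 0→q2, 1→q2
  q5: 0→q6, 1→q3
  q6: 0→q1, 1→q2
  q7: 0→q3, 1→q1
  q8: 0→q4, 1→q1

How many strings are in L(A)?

The useful subgraph on states {q2, q3, q4, q7} is acyclic, so L(A) is finite; the longest accepting path visits 4 useful states, giving maximum string length 3.
Counting accepting paths from q7 by length: 1 of length 0, 1 of length 1, 2 of length 2, 2 of length 3. Total 6.

6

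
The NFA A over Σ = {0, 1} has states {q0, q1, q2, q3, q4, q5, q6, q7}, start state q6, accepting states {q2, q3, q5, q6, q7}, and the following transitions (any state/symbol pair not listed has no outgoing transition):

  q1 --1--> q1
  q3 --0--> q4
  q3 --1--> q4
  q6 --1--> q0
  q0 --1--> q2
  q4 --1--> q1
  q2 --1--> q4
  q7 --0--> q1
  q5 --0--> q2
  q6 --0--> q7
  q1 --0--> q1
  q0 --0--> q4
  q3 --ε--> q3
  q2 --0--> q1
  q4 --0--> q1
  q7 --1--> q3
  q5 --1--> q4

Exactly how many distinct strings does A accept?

4

The useful subgraph on states {q0, q2, q3, q6, q7} is acyclic, so L(A) is finite; the longest accepting path visits 3 useful states, giving maximum string length 2.
Counting accepting paths from q6 by length: 1 of length 0, 1 of length 1, 2 of length 2. Total 4.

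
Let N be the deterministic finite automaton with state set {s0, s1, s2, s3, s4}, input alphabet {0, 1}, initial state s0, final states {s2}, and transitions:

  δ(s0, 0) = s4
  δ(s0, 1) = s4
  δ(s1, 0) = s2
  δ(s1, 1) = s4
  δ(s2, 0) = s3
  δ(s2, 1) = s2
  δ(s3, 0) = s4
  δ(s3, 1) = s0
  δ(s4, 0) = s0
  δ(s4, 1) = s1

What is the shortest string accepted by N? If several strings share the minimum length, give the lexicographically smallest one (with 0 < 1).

010

A breadth-first search from s0 reaches an accepting state first via the path s0 → s4 → s1 → s2 on input 010.
No string of length < 3 is accepted (BFS exhausts all shorter strings without reaching an accepting state), and 010 is the lexicographically least accepting string of length 3.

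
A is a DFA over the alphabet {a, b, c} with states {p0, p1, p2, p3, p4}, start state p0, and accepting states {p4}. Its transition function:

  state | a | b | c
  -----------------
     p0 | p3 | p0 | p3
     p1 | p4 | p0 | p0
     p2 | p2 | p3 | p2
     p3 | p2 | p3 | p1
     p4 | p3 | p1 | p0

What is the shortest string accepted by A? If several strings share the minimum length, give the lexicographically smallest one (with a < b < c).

aca

A breadth-first search from p0 reaches an accepting state first via the path p0 → p3 → p1 → p4 on input aca.
No string of length < 3 is accepted (BFS exhausts all shorter strings without reaching an accepting state), and aca is the lexicographically least accepting string of length 3.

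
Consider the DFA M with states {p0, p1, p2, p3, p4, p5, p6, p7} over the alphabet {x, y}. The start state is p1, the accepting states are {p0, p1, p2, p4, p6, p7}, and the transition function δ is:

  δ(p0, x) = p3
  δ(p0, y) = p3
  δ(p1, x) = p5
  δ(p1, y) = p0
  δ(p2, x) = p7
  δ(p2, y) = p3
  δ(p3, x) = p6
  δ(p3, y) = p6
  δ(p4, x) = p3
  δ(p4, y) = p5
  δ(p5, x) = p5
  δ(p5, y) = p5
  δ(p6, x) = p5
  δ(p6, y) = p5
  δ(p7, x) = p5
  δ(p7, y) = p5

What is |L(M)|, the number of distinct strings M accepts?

The useful subgraph on states {p0, p1, p3, p6} is acyclic, so L(M) is finite; the longest accepting path visits 4 useful states, giving maximum string length 3.
Counting accepting paths from p1 by length: 1 of length 0, 1 of length 1, 4 of length 3. Total 6.

6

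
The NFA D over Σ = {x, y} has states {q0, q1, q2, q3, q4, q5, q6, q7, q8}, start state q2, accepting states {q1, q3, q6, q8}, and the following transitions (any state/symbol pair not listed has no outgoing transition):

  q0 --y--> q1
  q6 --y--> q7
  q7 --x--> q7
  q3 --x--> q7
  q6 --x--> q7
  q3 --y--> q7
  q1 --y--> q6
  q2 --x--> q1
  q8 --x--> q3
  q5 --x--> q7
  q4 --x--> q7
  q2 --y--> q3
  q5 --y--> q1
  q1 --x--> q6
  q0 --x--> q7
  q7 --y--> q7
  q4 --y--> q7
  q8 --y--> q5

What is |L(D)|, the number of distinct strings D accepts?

4

The useful subgraph on states {q1, q2, q3, q6} is acyclic, so L(D) is finite; the longest accepting path visits 3 useful states, giving maximum string length 2.
Counting accepting paths from q2 by length: 2 of length 1, 2 of length 2. Total 4.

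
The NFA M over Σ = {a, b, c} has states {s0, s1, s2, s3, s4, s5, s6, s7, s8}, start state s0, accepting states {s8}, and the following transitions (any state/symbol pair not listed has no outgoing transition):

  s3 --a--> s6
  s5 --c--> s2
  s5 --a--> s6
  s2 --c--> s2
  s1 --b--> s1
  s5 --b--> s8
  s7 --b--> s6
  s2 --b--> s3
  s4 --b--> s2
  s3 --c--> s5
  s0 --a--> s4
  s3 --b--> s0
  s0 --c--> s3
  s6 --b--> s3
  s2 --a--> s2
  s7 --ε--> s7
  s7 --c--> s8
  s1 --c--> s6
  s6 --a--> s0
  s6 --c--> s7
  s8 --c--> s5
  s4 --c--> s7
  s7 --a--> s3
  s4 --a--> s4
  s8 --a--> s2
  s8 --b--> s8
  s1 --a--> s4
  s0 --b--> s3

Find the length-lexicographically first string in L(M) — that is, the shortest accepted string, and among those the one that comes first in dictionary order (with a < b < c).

acc

A breadth-first search from s0 reaches an accepting state first via the path s0 → s4 → s7 → s8 on input acc.
No string of length < 3 is accepted (BFS exhausts all shorter strings without reaching an accepting state), and acc is the lexicographically least accepting string of length 3.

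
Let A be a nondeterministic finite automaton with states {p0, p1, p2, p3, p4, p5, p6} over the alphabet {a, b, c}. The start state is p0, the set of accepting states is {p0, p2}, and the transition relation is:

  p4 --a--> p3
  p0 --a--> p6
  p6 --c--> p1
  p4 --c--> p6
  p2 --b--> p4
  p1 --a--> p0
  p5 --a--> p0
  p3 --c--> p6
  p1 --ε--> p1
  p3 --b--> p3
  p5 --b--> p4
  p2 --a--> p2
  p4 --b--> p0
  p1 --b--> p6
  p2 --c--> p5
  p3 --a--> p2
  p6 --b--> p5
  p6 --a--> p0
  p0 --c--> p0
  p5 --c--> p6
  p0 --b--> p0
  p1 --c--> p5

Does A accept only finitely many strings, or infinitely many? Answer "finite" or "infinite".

State p0 is reachable from the start and can reach an accepting state, and it lies on the cycle p0 → p0.
Traversing that cycle any number of times yields accepted strings of unbounded length, so the language is infinite.

infinite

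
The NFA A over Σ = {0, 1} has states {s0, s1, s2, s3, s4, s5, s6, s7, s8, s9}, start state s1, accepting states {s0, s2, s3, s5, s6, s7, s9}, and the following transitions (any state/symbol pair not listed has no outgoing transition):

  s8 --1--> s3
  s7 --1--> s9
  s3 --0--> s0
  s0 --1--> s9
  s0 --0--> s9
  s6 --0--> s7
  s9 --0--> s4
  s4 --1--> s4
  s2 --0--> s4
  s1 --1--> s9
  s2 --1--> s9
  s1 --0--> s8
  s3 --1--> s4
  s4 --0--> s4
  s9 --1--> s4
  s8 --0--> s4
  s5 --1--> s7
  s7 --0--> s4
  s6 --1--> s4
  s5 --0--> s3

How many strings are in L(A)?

5

The useful subgraph on states {s0, s1, s3, s8, s9} is acyclic, so L(A) is finite; the longest accepting path visits 5 useful states, giving maximum string length 4.
Counting accepting paths from s1 by length: 1 of length 1, 1 of length 2, 1 of length 3, 2 of length 4. Total 5.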